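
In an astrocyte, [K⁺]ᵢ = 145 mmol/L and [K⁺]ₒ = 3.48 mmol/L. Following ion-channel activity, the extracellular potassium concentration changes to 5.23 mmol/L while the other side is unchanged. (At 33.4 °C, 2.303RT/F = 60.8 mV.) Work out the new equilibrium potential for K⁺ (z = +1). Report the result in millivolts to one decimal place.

After the shift: [K⁺]_out = 5.23, [K⁺]_in = 145 mmol/L.
E_new = (60.8/1)·log₁₀(5.23/145) = 60.80 · (-1.4429) = -87.73 mV

-87.7 mV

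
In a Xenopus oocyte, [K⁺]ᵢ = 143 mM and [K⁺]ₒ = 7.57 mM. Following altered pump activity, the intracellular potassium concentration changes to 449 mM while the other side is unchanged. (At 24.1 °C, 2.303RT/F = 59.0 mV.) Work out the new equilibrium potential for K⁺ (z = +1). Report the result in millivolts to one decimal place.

-104.6 mV

After the shift: [K⁺]_out = 7.57, [K⁺]_in = 449 mM.
E_new = (59.0/1)·log₁₀(7.57/449) = 59.00 · (-1.7732) = -104.62 mV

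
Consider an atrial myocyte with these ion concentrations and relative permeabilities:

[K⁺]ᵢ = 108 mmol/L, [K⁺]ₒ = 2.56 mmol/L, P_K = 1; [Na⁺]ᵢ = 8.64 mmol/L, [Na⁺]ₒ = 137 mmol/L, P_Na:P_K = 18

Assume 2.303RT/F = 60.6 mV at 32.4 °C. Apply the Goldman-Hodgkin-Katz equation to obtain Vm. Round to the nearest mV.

Vm = 60.6 · log₁₀[(Σ P·[cation]ₒ + Σ P·[anion]ᵢ) / (Σ P·[cation]ᵢ + Σ P·[anion]ₒ)]
Numerator = 1×2.56 + 18×137 = 2469
Denominator = 1×108 + 18×8.64 = 263.5
Vm = 60.6 · log₁₀(9.3676) = 60.6 × (0.9716) = 58.88 mV

59 mV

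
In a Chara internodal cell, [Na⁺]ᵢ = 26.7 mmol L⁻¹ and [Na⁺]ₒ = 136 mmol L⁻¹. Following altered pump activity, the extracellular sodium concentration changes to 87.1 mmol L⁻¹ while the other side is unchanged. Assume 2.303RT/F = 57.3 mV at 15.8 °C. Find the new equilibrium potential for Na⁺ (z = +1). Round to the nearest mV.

After the shift: [Na⁺]_out = 87.1, [Na⁺]_in = 26.7 mmol L⁻¹.
E_new = (57.3/1)·log₁₀(87.1/26.7) = 57.30 · (0.5135) = 29.42 mV

29 mV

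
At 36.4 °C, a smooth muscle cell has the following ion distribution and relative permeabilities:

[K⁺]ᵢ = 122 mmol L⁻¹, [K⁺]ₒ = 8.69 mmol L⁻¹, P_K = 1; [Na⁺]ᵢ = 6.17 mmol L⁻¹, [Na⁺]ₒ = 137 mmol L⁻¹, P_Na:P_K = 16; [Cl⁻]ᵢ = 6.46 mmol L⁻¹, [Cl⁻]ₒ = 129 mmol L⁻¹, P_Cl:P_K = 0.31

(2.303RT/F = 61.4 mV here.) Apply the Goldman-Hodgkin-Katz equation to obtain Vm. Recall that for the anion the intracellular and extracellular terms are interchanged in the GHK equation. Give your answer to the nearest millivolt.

Vm = 61.4 · log₁₀[(Σ P·[cation]ₒ + Σ P·[anion]ᵢ) / (Σ P·[cation]ᵢ + Σ P·[anion]ₒ)]
Numerator = 1×8.69 + 16×137 + 0.31×6.46 = 2203
Denominator = 1×122 + 16×6.17 + 0.31×129 = 260.7
Vm = 61.4 · log₁₀(8.4488) = 61.4 × (0.9268) = 56.91 mV

57 mV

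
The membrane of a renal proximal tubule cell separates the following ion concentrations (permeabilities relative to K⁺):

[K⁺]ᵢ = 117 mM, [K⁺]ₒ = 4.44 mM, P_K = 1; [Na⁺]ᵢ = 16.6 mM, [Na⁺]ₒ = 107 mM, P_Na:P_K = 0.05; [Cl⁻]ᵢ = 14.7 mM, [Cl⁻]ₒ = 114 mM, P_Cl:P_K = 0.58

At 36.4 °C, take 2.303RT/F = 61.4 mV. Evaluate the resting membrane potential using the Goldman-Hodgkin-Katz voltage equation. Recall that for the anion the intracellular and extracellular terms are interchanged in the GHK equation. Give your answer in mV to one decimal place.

-61.5 mV

Vm = 61.4 · log₁₀[(Σ P·[cation]ₒ + Σ P·[anion]ᵢ) / (Σ P·[cation]ᵢ + Σ P·[anion]ₒ)]
Numerator = 1×4.44 + 0.05×107 + 0.58×14.7 = 18.32
Denominator = 1×117 + 0.05×16.6 + 0.58×114 = 183.9
Vm = 61.4 · log₁₀(0.099571) = 61.4 × (-1.0019) = -61.51 mV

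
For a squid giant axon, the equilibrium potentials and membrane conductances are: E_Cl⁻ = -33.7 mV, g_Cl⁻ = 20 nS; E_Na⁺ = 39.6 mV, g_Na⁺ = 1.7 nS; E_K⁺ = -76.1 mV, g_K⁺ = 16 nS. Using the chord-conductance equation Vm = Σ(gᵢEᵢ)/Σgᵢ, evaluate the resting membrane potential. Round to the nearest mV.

-48 mV

Σ gᵢEᵢ = 20·(-33.7) + 1.7·(39.6) + 16·(-76.1) = -1824.28
Σ gᵢ = 20 + 1.7 + 16 = 37.7
Vm = -1824.28 / 37.7 = -48.39 mV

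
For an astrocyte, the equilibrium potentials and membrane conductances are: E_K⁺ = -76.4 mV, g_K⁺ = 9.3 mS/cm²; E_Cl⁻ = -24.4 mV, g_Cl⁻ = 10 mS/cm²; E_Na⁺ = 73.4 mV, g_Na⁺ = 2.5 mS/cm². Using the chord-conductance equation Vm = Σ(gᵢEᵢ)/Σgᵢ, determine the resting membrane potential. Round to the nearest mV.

-35 mV

Σ gᵢEᵢ = 9.3·(-76.4) + 10·(-24.4) + 2.5·(73.4) = -771.02
Σ gᵢ = 9.3 + 10 + 2.5 = 21.8
Vm = -771.02 / 21.8 = -35.37 mV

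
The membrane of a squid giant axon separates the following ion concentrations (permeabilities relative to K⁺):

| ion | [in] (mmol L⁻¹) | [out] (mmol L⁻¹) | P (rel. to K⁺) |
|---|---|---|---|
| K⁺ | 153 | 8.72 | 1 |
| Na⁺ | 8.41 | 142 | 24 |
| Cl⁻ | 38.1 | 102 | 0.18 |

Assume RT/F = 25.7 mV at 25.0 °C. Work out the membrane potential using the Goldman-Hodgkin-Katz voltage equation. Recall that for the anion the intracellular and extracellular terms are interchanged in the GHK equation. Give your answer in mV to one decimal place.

Vm = 25.7 · ln[(Σ P·[cation]ₒ + Σ P·[anion]ᵢ) / (Σ P·[cation]ᵢ + Σ P·[anion]ₒ)]
Numerator = 1×8.72 + 24×142 + 0.18×38.1 = 3424
Denominator = 1×153 + 24×8.41 + 0.18×102 = 373.2
Vm = 25.7 · ln(9.1736) = 25.7 × (2.2163) = 56.96 mV

57.0 mV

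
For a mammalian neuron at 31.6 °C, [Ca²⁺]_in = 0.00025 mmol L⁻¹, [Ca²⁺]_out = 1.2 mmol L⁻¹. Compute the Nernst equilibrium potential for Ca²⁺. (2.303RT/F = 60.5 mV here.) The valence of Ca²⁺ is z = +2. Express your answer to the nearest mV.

111 mV

E = (60.5/z) · log₁₀([Ca²⁺]_out/[Ca²⁺]_in) with z = +2.
= (60.5/2) · log₁₀(1.2/0.00025) = 30.25 · log₁₀(4800)
= 30.25 · (3.6812) = 111.36 mV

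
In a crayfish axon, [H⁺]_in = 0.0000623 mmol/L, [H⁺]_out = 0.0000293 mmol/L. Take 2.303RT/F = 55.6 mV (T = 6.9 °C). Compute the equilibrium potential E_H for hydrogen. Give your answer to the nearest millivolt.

-18 mV

E = (55.6/z) · log₁₀([H⁺]_out/[H⁺]_in) with z = +1.
= (55.6/1) · log₁₀(0.0000293/0.0000623) = 55.60 · log₁₀(0.4703)
= 55.60 · (-0.3276) = -18.22 mV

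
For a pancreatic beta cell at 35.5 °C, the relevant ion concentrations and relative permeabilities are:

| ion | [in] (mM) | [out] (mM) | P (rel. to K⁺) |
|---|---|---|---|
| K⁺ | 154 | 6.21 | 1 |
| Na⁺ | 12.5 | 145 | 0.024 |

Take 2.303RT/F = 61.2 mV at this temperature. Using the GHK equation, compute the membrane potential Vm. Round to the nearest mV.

Vm = 61.2 · log₁₀[(Σ P·[cation]ₒ + Σ P·[anion]ᵢ) / (Σ P·[cation]ᵢ + Σ P·[anion]ₒ)]
Numerator = 1×6.21 + 0.024×145 = 9.69
Denominator = 1×154 + 0.024×12.5 = 154.3
Vm = 61.2 · log₁₀(0.0628) = 61.2 × (-1.2020) = -73.56 mV

-74 mV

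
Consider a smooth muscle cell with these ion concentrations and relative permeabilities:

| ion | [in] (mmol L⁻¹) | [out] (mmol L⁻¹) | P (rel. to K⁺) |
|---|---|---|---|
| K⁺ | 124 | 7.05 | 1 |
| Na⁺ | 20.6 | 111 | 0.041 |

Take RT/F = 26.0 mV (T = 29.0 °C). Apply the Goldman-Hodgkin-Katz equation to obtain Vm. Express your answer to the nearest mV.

-62 mV

Vm = 26.0 · ln[(Σ P·[cation]ₒ + Σ P·[anion]ᵢ) / (Σ P·[cation]ᵢ + Σ P·[anion]ₒ)]
Numerator = 1×7.05 + 0.041×111 = 11.6
Denominator = 1×124 + 0.041×20.6 = 124.8
Vm = 26.0 · ln(0.092924) = 26.0 × (-2.3760) = -61.78 mV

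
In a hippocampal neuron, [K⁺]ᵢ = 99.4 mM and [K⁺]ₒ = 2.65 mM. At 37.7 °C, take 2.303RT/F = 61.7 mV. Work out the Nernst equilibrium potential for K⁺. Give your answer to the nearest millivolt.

E = (61.7/z) · log₁₀([K⁺]_out/[K⁺]_in) with z = +1.
= (61.7/1) · log₁₀(2.65/99.4) = 61.70 · log₁₀(0.02666)
= 61.70 · (-1.5741) = -97.12 mV

-97 mV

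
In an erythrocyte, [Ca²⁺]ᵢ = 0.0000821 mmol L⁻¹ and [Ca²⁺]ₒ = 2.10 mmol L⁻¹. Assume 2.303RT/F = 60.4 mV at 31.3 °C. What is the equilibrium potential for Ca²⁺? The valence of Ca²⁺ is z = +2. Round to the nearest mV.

E = (60.4/z) · log₁₀([Ca²⁺]_out/[Ca²⁺]_in) with z = +2.
= (60.4/2) · log₁₀(2.10/0.0000821) = 30.20 · log₁₀(2.558e+04)
= 30.20 · (4.4079) = 133.12 mV

133 mV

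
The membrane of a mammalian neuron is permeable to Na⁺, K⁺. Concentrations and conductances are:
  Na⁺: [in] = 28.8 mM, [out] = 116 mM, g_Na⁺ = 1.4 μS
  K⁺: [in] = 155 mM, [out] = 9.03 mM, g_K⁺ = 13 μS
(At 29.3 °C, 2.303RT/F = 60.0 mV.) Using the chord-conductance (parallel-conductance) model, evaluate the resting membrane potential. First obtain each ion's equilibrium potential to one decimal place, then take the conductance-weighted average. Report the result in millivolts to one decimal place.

-63.4 mV

E_Na⁺ = (60.0/1)·log₁₀(116/28.8) = 36.3 mV
E_K⁺ = (60.0/1)·log₁₀(9.03/155) = -74.1 mV
Vm = (Σ gᵢEᵢ)/(Σ gᵢ) = (1.4·36.3 + 13·-74.1) / (1.4 + 13)
= -912.48 / 14.4 = -63.37 mV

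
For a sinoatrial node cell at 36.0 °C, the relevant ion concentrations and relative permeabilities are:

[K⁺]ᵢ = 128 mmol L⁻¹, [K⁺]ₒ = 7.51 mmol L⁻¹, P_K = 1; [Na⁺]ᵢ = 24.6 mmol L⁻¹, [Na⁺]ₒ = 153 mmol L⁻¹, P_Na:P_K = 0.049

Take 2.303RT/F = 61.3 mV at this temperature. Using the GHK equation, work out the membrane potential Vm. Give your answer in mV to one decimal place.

-57.3 mV

Vm = 61.3 · log₁₀[(Σ P·[cation]ₒ + Σ P·[anion]ᵢ) / (Σ P·[cation]ᵢ + Σ P·[anion]ₒ)]
Numerator = 1×7.51 + 0.049×153 = 15.01
Denominator = 1×128 + 0.049×24.6 = 129.2
Vm = 61.3 · log₁₀(0.11615) = 61.3 × (-0.9350) = -57.31 mV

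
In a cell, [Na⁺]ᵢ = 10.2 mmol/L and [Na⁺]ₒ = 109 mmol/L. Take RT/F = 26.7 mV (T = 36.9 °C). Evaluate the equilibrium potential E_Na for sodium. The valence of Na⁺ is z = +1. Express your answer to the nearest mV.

E = (26.7/z) · ln([Na⁺]_out/[Na⁺]_in) with z = +1.
= (26.7/1) · ln(109/10.2) = 26.70 · ln(10.69)
= 26.70 · (2.3690) = 63.25 mV

63 mV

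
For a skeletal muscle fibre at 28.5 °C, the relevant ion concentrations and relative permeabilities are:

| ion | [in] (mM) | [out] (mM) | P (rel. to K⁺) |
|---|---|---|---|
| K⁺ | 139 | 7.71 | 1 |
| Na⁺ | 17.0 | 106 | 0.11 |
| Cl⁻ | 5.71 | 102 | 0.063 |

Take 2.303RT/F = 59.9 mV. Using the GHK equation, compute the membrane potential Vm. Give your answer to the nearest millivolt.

-52 mV

Vm = 59.9 · log₁₀[(Σ P·[cation]ₒ + Σ P·[anion]ᵢ) / (Σ P·[cation]ᵢ + Σ P·[anion]ₒ)]
Numerator = 1×7.71 + 0.11×106 + 0.063×5.71 = 19.73
Denominator = 1×139 + 0.11×17.0 + 0.063×102 = 147.3
Vm = 59.9 · log₁₀(0.13395) = 59.9 × (-0.8731) = -52.30 mV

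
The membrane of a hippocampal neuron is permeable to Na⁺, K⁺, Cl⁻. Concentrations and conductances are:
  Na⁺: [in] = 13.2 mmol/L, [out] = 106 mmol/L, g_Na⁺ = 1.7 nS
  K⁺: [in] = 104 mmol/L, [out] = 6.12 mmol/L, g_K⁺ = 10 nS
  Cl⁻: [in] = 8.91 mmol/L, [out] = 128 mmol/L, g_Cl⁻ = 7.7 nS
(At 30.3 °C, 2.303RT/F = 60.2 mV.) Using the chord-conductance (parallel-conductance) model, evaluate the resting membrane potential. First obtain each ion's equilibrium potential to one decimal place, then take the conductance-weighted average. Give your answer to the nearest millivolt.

-61 mV

E_Na⁺ = (60.2/1)·log₁₀(106/13.2) = 54.5 mV
E_K⁺ = (60.2/1)·log₁₀(6.12/104) = -74.1 mV
E_Cl⁻ = (60.2/-1)·log₁₀(128/8.91) = -69.7 mV
Vm = (Σ gᵢEᵢ)/(Σ gᵢ) = (1.7·54.5 + 10·-74.1 + 7.7·-69.7) / (1.7 + 10 + 7.7)
= -1185.04 / 19.4 = -61.08 mV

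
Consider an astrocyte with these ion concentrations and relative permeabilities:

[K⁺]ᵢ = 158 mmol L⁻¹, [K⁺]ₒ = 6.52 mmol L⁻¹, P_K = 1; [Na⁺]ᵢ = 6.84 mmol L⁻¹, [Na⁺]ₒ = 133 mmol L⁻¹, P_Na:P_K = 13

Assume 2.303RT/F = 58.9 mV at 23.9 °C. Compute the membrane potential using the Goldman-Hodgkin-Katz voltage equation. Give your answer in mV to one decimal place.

Vm = 58.9 · log₁₀[(Σ P·[cation]ₒ + Σ P·[anion]ᵢ) / (Σ P·[cation]ᵢ + Σ P·[anion]ₒ)]
Numerator = 1×6.52 + 13×133 = 1736
Denominator = 1×158 + 13×6.84 = 246.9
Vm = 58.9 · log₁₀(7.0287) = 58.9 × (0.8469) = 49.88 mV

49.9 mV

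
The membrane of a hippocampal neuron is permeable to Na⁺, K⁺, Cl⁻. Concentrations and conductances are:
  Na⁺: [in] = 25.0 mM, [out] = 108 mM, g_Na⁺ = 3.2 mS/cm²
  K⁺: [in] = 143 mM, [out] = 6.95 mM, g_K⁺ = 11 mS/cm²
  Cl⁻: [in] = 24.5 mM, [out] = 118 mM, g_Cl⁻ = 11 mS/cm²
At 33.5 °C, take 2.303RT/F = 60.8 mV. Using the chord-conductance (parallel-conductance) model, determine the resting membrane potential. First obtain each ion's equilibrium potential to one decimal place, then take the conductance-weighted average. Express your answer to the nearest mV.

E_Na⁺ = (60.8/1)·log₁₀(108/25.0) = 38.6 mV
E_K⁺ = (60.8/1)·log₁₀(6.95/143) = -79.9 mV
E_Cl⁻ = (60.8/-1)·log₁₀(118/24.5) = -41.5 mV
Vm = (Σ gᵢEᵢ)/(Σ gᵢ) = (3.2·38.6 + 11·-79.9 + 11·-41.5) / (3.2 + 11 + 11)
= -1211.88 / 25.2 = -48.09 mV

-48 mV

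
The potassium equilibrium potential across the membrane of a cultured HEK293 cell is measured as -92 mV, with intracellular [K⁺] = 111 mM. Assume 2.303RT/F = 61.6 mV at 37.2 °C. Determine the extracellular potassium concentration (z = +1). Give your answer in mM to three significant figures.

Nernst: E = (61.6/1) · log₁₀([out]/[in]), so log₁₀([out]/[in]) = -92.0 × 1 / 61.6 = -1.4935.
[out]/[in] = 10^(-1.4935) = 0.0321.
[out] = 0.0321 × 111 = 3.563 mM.

3.56 mM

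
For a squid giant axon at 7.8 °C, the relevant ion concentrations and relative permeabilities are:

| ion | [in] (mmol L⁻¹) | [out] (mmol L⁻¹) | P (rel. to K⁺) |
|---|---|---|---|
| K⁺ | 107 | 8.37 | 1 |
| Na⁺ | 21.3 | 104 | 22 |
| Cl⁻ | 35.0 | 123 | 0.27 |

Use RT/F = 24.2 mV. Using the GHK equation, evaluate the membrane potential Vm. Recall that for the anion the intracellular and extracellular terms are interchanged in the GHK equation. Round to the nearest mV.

32 mV

Vm = 24.2 · ln[(Σ P·[cation]ₒ + Σ P·[anion]ᵢ) / (Σ P·[cation]ᵢ + Σ P·[anion]ₒ)]
Numerator = 1×8.37 + 22×104 + 0.27×35.0 = 2306
Denominator = 1×107 + 22×21.3 + 0.27×123 = 608.8
Vm = 24.2 · ln(3.7874) = 24.2 × (1.3317) = 32.23 mV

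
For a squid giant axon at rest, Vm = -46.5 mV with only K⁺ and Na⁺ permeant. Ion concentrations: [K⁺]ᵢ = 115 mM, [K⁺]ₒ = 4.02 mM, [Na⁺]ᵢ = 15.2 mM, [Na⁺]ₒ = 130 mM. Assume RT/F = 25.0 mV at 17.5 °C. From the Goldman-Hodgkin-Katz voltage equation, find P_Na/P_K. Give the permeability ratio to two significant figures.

0.11

Let α = P_Na/P_K. GHK: Vm = 25.0·ln[(Kₒ + α·Naₒ)/(Kᵢ + α·Naᵢ)].
e^(Vm/25.0) = e^(-46.5/25.0) = 0.15567
So 0.15567·(Kᵢ + α·Naᵢ) = Kₒ + α·Naₒ → α = (0.15567·115.0 − 4.02) / (130.0 − 0.15567·15.2)
α = (17.9 − 4.02) / (130.0 − 2.366) = 13.88/127.6 = 0.1088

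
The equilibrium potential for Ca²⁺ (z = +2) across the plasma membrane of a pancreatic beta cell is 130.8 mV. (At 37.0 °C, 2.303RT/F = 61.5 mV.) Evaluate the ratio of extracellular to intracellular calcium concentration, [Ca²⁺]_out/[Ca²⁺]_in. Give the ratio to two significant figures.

log₁₀([out]/[in]) = E·z/(61.5) = 130.8 × 2 / 61.5 = 4.2537
[out]/[in] = 10^(4.2537) = 1.793e+04

18000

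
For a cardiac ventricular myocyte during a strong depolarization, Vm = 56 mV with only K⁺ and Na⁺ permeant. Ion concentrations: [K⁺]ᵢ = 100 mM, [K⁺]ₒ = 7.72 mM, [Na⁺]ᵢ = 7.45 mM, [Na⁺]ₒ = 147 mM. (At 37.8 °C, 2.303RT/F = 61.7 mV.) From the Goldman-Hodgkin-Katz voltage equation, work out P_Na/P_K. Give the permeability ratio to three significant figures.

Let α = P_Na/P_K. GHK: Vm = 61.7·log₁₀[(Kₒ + α·Naₒ)/(Kᵢ + α·Naᵢ)].
10^(Vm/61.7) = 10^(56.0/61.7) = 8.0838
So 8.0838·(Kᵢ + α·Naᵢ) = Kₒ + α·Naₒ → α = (8.0838·100.0 − 7.72) / (147.0 − 8.0838·7.45)
α = (808.4 − 7.72) / (147.0 − 60.22) = 800.7/86.78 = 9.227

9.23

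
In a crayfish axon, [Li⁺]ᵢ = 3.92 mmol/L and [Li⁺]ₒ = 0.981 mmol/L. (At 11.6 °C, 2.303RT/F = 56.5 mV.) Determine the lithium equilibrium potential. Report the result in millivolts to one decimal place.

E = (56.5/z) · log₁₀([Li⁺]_out/[Li⁺]_in) with z = +1.
= (56.5/1) · log₁₀(0.981/3.92) = 56.50 · log₁₀(0.2503)
= 56.50 · (-0.6016) = -33.99 mV

-34.0 mV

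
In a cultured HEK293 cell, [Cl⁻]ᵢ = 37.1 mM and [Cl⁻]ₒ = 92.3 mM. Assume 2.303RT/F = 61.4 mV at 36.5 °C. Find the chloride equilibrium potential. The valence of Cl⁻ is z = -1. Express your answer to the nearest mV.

-24 mV

E = (61.4/z) · log₁₀([Cl⁻]_out/[Cl⁻]_in) with z = -1.
For an anion, dividing by z = -1 reverses the sign.
= (61.4/-1) · log₁₀(92.3/37.1) = -61.40 · log₁₀(2.488)
= -61.40 · (0.3958) = -24.30 mV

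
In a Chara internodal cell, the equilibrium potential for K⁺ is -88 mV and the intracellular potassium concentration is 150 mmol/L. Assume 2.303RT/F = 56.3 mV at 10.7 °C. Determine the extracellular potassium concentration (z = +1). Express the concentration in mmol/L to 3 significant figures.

Nernst: E = (56.3/1) · log₁₀([out]/[in]), so log₁₀([out]/[in]) = -88.0 × 1 / 56.3 = -1.5631.
[out]/[in] = 10^(-1.5631) = 0.02735.
[out] = 0.02735 × 150 = 4.102 mmol/L.

4.10 mmol/L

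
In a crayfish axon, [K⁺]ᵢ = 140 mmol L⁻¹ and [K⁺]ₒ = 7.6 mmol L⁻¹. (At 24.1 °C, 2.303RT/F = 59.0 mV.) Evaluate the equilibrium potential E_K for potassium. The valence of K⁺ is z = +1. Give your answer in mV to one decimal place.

E = (59.0/z) · log₁₀([K⁺]_out/[K⁺]_in) with z = +1.
= (59.0/1) · log₁₀(7.6/140) = 59.00 · log₁₀(0.05429)
= 59.00 · (-1.2653) = -74.65 mV

-74.7 mV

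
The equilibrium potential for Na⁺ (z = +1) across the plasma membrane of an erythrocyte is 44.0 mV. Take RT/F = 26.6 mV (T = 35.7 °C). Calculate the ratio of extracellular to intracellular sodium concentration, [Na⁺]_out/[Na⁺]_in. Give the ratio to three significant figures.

5.23

ln([out]/[in]) = E·z/(26.6) = 44.0 × 1 / 26.6 = 1.6541
[out]/[in] = e^(1.6541) = 5.229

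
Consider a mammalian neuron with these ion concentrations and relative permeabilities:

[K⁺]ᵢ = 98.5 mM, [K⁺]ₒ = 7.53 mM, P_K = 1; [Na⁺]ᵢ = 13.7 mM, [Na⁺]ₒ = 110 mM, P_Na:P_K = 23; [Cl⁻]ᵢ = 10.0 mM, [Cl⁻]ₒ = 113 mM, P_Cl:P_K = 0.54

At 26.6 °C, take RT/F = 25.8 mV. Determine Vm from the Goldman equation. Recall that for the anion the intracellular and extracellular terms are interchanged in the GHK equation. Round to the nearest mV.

Vm = 25.8 · ln[(Σ P·[cation]ₒ + Σ P·[anion]ᵢ) / (Σ P·[cation]ᵢ + Σ P·[anion]ₒ)]
Numerator = 1×7.53 + 23×110 + 0.54×10.0 = 2543
Denominator = 1×98.5 + 23×13.7 + 0.54×113 = 474.6
Vm = 25.8 · ln(5.3578) = 25.8 × (1.6786) = 43.31 mV

43 mV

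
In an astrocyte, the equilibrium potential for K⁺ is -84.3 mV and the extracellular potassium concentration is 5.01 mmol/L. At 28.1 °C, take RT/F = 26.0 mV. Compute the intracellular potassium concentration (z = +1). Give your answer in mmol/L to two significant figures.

Nernst: E = (26.0/1) · ln([out]/[in]), so ln([out]/[in]) = -84.3 × 1 / 26.0 = -3.2423.
[out]/[in] = e^(-3.2423) = 0.03907.
[in] = 5.01 / 0.03907 = 128.2 mmol/L.

130 mmol/L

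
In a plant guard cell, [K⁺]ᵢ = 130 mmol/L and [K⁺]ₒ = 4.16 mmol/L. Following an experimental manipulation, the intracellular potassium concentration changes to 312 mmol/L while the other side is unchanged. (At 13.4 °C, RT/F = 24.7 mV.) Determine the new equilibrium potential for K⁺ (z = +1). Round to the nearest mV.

After the shift: [K⁺]_out = 4.16, [K⁺]_in = 312 mmol/L.
E_new = (24.7/1)·ln(4.16/312) = 24.70 · (-4.3175) = -106.64 mV

-107 mV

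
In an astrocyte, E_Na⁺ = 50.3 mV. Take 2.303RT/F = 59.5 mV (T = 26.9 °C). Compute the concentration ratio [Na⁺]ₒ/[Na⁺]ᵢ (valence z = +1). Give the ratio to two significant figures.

log₁₀([out]/[in]) = E·z/(59.5) = 50.3 × 1 / 59.5 = 0.8454
[out]/[in] = 10^(0.8454) = 7.005

7.0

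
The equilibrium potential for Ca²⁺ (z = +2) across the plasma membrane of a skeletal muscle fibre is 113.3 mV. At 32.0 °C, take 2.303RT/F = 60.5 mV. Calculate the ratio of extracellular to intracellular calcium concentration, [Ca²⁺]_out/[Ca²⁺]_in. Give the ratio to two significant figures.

log₁₀([out]/[in]) = E·z/(60.5) = 113.3 × 2 / 60.5 = 3.7455
[out]/[in] = 10^(3.7455) = 5565

5600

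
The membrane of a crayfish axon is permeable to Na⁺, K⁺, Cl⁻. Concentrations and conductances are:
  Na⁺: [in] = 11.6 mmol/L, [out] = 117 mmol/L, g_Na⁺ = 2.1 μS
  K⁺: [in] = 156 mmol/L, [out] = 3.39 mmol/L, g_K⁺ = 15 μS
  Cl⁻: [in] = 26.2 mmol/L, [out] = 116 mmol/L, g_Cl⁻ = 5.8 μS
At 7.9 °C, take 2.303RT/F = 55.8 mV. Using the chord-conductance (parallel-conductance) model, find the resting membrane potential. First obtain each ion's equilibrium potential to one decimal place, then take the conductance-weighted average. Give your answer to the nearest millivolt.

-65 mV

E_Na⁺ = (55.8/1)·log₁₀(117/11.6) = 56.0 mV
E_K⁺ = (55.8/1)·log₁₀(3.39/156) = -92.8 mV
E_Cl⁻ = (55.8/-1)·log₁₀(116/26.2) = -36.1 mV
Vm = (Σ gᵢEᵢ)/(Σ gᵢ) = (2.1·56.0 + 15·-92.8 + 5.8·-36.1) / (2.1 + 15 + 5.8)
= -1483.78 / 22.9 = -64.79 mV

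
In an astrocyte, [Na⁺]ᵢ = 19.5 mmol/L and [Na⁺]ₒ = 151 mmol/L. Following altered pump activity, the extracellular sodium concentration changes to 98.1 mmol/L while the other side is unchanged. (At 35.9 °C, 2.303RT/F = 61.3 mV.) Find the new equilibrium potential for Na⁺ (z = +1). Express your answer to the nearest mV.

43 mV

After the shift: [Na⁺]_out = 98.1, [Na⁺]_in = 19.5 mmol/L.
E_new = (61.3/1)·log₁₀(98.1/19.5) = 61.30 · (0.7016) = 43.01 mV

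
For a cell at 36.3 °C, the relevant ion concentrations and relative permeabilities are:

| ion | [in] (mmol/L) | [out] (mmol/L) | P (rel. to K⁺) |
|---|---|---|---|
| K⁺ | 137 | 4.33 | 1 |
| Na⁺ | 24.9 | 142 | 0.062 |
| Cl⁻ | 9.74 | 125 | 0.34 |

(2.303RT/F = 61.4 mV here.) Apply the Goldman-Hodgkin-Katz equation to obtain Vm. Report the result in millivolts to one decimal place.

Vm = 61.4 · log₁₀[(Σ P·[cation]ₒ + Σ P·[anion]ᵢ) / (Σ P·[cation]ᵢ + Σ P·[anion]ₒ)]
Numerator = 1×4.33 + 0.062×142 + 0.34×9.74 = 16.45
Denominator = 1×137 + 0.062×24.9 + 0.34×125 = 181
Vm = 61.4 · log₁₀(0.090838) = 61.4 × (-1.0417) = -63.96 mV

-64.0 mV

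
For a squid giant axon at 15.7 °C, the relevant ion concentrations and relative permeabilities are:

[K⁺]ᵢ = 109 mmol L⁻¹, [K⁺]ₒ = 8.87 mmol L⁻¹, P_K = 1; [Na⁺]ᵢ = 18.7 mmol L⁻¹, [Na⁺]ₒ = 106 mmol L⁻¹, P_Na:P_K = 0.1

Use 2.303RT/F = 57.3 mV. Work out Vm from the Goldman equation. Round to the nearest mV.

-43 mV

Vm = 57.3 · log₁₀[(Σ P·[cation]ₒ + Σ P·[anion]ᵢ) / (Σ P·[cation]ᵢ + Σ P·[anion]ₒ)]
Numerator = 1×8.87 + 0.1×106 = 19.47
Denominator = 1×109 + 0.1×18.7 = 110.9
Vm = 57.3 · log₁₀(0.17561) = 57.3 × (-0.7554) = -43.29 mV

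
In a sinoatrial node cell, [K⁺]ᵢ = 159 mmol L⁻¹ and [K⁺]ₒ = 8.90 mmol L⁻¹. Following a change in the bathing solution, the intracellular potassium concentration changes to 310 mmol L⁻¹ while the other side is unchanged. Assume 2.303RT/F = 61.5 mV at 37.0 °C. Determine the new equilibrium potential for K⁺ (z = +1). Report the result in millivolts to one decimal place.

After the shift: [K⁺]_out = 8.90, [K⁺]_in = 310 mmol L⁻¹.
E_new = (61.5/1)·log₁₀(8.90/310) = 61.50 · (-1.5420) = -94.83 mV

-94.8 mV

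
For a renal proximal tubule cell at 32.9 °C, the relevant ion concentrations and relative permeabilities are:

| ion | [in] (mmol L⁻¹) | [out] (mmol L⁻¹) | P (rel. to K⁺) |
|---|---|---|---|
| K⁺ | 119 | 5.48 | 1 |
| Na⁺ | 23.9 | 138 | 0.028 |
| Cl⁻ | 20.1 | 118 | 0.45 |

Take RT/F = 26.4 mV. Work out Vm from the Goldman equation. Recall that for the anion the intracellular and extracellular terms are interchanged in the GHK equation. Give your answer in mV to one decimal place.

Vm = 26.4 · ln[(Σ P·[cation]ₒ + Σ P·[anion]ᵢ) / (Σ P·[cation]ᵢ + Σ P·[anion]ₒ)]
Numerator = 1×5.48 + 0.028×138 + 0.45×20.1 = 18.39
Denominator = 1×119 + 0.028×23.9 + 0.45×118 = 172.8
Vm = 26.4 · ln(0.10644) = 26.4 × (-2.2402) = -59.14 mV

-59.1 mV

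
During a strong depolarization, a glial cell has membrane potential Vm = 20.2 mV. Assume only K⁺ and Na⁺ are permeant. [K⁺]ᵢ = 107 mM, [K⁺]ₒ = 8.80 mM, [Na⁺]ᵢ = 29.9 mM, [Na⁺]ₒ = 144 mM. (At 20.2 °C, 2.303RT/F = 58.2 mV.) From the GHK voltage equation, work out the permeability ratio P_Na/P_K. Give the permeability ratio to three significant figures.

2.96

Let α = P_Na/P_K. GHK: Vm = 58.2·log₁₀[(Kₒ + α·Naₒ)/(Kᵢ + α·Naᵢ)].
10^(Vm/58.2) = 10^(20.2/58.2) = 2.2237
So 2.2237·(Kᵢ + α·Naᵢ) = Kₒ + α·Naₒ → α = (2.2237·107.0 − 8.8) / (144.0 − 2.2237·29.9)
α = (237.9 − 8.8) / (144.0 − 66.49) = 229.1/77.51 = 2.956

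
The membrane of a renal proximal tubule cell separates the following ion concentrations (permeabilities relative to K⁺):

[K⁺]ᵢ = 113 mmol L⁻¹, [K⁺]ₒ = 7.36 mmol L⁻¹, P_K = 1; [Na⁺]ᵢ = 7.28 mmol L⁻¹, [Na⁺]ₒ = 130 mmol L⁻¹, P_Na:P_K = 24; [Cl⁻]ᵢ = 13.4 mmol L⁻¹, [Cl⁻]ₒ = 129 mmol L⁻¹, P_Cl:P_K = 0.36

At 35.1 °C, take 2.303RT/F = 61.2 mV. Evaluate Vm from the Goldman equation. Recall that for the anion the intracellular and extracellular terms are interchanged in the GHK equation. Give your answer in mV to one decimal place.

59.5 mV

Vm = 61.2 · log₁₀[(Σ P·[cation]ₒ + Σ P·[anion]ᵢ) / (Σ P·[cation]ᵢ + Σ P·[anion]ₒ)]
Numerator = 1×7.36 + 24×130 + 0.36×13.4 = 3132
Denominator = 1×113 + 24×7.28 + 0.36×129 = 334.2
Vm = 61.2 · log₁₀(9.3733) = 61.2 × (0.9719) = 59.48 mV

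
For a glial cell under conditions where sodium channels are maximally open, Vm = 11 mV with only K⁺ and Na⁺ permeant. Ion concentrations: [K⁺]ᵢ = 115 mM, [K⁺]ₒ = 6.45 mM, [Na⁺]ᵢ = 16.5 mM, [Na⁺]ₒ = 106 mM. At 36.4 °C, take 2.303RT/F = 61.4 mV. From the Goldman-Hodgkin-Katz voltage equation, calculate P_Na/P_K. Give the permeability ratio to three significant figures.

Let α = P_Na/P_K. GHK: Vm = 61.4·log₁₀[(Kₒ + α·Naₒ)/(Kᵢ + α·Naᵢ)].
10^(Vm/61.4) = 10^(11.0/61.4) = 1.5106
So 1.5106·(Kᵢ + α·Naᵢ) = Kₒ + α·Naₒ → α = (1.5106·115.0 − 6.45) / (106.0 − 1.5106·16.5)
α = (173.7 − 6.45) / (106.0 − 24.93) = 167.3/81.07 = 2.063

2.06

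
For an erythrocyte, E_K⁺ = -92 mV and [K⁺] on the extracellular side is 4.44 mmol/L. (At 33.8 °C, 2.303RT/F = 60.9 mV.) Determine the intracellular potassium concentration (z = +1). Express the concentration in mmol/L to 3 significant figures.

144 mmol/L

Nernst: E = (60.9/1) · log₁₀([out]/[in]), so log₁₀([out]/[in]) = -92.0 × 1 / 60.9 = -1.5107.
[out]/[in] = 10^(-1.5107) = 0.03086.
[in] = 4.44 / 0.03086 = 143.9 mmol/L.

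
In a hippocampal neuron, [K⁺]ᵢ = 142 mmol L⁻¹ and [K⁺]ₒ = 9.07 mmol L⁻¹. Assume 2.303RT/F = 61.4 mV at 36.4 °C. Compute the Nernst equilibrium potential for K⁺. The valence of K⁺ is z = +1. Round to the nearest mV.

E = (61.4/z) · log₁₀([K⁺]_out/[K⁺]_in) with z = +1.
= (61.4/1) · log₁₀(9.07/142) = 61.40 · log₁₀(0.06387)
= 61.40 · (-1.1947) = -73.35 mV

-73 mV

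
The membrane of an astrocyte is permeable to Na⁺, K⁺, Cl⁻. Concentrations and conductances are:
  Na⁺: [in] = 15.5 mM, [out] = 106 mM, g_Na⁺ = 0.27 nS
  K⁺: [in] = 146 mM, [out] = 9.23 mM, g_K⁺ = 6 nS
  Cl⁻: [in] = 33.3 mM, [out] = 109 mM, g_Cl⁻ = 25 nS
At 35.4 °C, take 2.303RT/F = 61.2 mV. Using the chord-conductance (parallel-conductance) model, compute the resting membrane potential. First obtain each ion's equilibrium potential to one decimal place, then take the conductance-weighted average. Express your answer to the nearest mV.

-39 mV

E_Na⁺ = (61.2/1)·log₁₀(106/15.5) = 51.1 mV
E_K⁺ = (61.2/1)·log₁₀(9.23/146) = -73.4 mV
E_Cl⁻ = (61.2/-1)·log₁₀(109/33.3) = -31.5 mV
Vm = (Σ gᵢEᵢ)/(Σ gᵢ) = (0.27·51.1 + 6·-73.4 + 25·-31.5) / (0.27 + 6 + 25)
= -1214.10 / 31.27 = -38.83 mV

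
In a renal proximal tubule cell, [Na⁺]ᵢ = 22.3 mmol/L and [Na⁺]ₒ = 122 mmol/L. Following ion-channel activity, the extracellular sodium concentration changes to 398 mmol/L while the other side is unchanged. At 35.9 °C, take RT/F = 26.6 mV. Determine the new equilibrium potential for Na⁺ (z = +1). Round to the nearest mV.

77 mV

After the shift: [Na⁺]_out = 398, [Na⁺]_in = 22.3 mmol/L.
E_new = (26.6/1)·ln(398/22.3) = 26.60 · (2.8819) = 76.66 mV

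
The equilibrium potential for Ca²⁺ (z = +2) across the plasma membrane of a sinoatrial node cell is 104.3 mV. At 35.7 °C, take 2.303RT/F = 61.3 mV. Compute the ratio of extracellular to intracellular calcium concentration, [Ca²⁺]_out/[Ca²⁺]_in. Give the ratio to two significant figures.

log₁₀([out]/[in]) = E·z/(61.3) = 104.3 × 2 / 61.3 = 3.4029
[out]/[in] = 10^(3.4029) = 2529

2500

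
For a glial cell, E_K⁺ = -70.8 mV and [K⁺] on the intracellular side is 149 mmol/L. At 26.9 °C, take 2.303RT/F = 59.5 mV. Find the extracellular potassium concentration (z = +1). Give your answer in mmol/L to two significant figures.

Nernst: E = (59.5/1) · log₁₀([out]/[in]), so log₁₀([out]/[in]) = -70.8 × 1 / 59.5 = -1.1899.
[out]/[in] = 10^(-1.1899) = 0.06458.
[out] = 0.06458 × 149 = 9.622 mmol/L.

9.6 mmol/L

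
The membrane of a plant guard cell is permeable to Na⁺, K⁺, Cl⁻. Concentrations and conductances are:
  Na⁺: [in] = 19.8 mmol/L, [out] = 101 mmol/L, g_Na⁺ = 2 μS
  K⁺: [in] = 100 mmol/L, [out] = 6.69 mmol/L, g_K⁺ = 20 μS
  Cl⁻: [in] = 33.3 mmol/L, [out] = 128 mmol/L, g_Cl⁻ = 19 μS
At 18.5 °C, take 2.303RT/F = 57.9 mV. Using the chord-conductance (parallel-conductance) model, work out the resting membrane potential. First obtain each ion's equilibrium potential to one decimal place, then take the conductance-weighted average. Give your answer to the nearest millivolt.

-47 mV

E_Na⁺ = (57.9/1)·log₁₀(101/19.8) = 41.0 mV
E_K⁺ = (57.9/1)·log₁₀(6.69/100) = -68.0 mV
E_Cl⁻ = (57.9/-1)·log₁₀(128/33.3) = -33.9 mV
Vm = (Σ gᵢEᵢ)/(Σ gᵢ) = (2·41.0 + 20·-68.0 + 19·-33.9) / (2 + 20 + 19)
= -1922.10 / 41 = -46.88 mV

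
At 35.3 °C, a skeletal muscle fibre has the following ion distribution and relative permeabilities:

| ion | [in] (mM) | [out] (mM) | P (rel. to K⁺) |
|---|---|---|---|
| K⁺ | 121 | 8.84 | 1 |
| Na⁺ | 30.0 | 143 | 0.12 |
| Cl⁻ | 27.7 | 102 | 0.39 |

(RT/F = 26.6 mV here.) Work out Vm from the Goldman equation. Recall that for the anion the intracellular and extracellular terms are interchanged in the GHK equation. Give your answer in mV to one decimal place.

Vm = 26.6 · ln[(Σ P·[cation]ₒ + Σ P·[anion]ᵢ) / (Σ P·[cation]ᵢ + Σ P·[anion]ₒ)]
Numerator = 1×8.84 + 0.12×143 + 0.39×27.7 = 36.8
Denominator = 1×121 + 0.12×30.0 + 0.39×102 = 164.4
Vm = 26.6 · ln(0.22389) = 26.6 × (-1.4966) = -39.81 mV

-39.8 mV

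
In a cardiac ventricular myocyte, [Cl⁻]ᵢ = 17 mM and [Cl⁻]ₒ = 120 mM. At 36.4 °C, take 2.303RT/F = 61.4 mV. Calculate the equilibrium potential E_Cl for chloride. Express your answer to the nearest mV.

E = (61.4/z) · log₁₀([Cl⁻]_out/[Cl⁻]_in) with z = -1.
For an anion, dividing by z = -1 reverses the sign.
= (61.4/-1) · log₁₀(120/17) = -61.40 · log₁₀(7.059)
= -61.40 · (0.8487) = -52.11 mV

-52 mV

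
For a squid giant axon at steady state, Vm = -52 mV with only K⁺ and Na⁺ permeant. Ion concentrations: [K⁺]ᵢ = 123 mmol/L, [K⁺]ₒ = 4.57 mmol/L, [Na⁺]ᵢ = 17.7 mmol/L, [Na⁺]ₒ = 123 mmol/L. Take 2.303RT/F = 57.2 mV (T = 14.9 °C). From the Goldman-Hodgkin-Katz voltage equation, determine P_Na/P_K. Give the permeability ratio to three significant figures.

Let α = P_Na/P_K. GHK: Vm = 57.2·log₁₀[(Kₒ + α·Naₒ)/(Kᵢ + α·Naᵢ)].
10^(Vm/57.2) = 10^(-52.0/57.2) = 0.12328
So 0.12328·(Kᵢ + α·Naᵢ) = Kₒ + α·Naₒ → α = (0.12328·123.0 − 4.57) / (123.0 − 0.12328·17.7)
α = (15.16 − 4.57) / (123.0 − 2.182) = 10.59/120.8 = 0.08769

0.0877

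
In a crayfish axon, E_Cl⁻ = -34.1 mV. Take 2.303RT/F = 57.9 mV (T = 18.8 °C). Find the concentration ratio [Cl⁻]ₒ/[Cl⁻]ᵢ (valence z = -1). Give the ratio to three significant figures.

log₁₀([out]/[in]) = E·z/(57.9) = -34.1 × -1 / 57.9 = 0.5889
[out]/[in] = 10^(0.5889) = 3.881

3.88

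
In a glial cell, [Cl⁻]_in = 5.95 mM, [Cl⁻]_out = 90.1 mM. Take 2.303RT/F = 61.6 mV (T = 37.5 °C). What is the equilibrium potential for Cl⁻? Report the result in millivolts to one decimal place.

-72.7 mV

E = (61.6/z) · log₁₀([Cl⁻]_out/[Cl⁻]_in) with z = -1.
For an anion, dividing by z = -1 reverses the sign.
= (61.6/-1) · log₁₀(90.1/5.95) = -61.60 · log₁₀(15.14)
= -61.60 · (1.1802) = -72.70 mV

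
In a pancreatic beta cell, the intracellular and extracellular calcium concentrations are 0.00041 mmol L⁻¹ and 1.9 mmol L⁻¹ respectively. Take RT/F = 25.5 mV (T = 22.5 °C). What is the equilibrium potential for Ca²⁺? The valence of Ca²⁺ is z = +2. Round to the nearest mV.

108 mV

E = (25.5/z) · ln([Ca²⁺]_out/[Ca²⁺]_in) with z = +2.
= (25.5/2) · ln(1.9/0.00041) = 12.75 · ln(4634)
= 12.75 · (8.4412) = 107.63 mV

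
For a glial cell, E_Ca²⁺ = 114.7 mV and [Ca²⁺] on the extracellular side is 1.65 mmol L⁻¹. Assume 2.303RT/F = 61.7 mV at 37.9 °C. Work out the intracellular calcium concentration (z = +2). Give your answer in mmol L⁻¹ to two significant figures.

0.00032 mmol L⁻¹

Nernst: E = (61.7/2) · log₁₀([out]/[in]), so log₁₀([out]/[in]) = 114.7 × 2 / 61.7 = 3.7180.
[out]/[in] = 10^(3.7180) = 5224.
[in] = 1.65 / 5224 = 0.0003159 mmol L⁻¹.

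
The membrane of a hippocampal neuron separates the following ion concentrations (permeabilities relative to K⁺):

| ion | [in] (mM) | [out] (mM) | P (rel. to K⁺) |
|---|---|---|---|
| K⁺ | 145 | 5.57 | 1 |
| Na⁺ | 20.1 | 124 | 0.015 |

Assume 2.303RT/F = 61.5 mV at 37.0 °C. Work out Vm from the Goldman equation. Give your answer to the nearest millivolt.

-79 mV

Vm = 61.5 · log₁₀[(Σ P·[cation]ₒ + Σ P·[anion]ᵢ) / (Σ P·[cation]ᵢ + Σ P·[anion]ₒ)]
Numerator = 1×5.57 + 0.015×124 = 7.43
Denominator = 1×145 + 0.015×20.1 = 145.3
Vm = 61.5 · log₁₀(0.051135) = 61.5 × (-1.2913) = -79.41 mV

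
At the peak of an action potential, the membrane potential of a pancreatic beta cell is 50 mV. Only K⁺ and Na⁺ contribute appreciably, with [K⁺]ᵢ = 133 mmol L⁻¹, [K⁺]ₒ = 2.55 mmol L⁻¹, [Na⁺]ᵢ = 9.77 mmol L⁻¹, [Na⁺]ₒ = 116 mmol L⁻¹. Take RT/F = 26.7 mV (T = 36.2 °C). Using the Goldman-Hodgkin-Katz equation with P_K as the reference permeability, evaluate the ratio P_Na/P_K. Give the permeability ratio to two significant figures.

Let α = P_Na/P_K. GHK: Vm = 26.7·ln[(Kₒ + α·Naₒ)/(Kᵢ + α·Naᵢ)].
e^(Vm/26.7) = e^(50.0/26.7) = 6.5056
So 6.5056·(Kᵢ + α·Naᵢ) = Kₒ + α·Naₒ → α = (6.5056·133.0 − 2.55) / (116.0 − 6.5056·9.77)
α = (865.2 − 2.55) / (116.0 − 63.56) = 862.7/52.44 = 16.45

16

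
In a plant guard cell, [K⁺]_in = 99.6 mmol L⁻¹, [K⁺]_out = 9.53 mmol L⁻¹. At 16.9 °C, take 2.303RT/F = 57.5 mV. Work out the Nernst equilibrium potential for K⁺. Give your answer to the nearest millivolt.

-59 mV

E = (57.5/z) · log₁₀([K⁺]_out/[K⁺]_in) with z = +1.
= (57.5/1) · log₁₀(9.53/99.6) = 57.50 · log₁₀(0.09568)
= 57.50 · (-1.0192) = -58.60 mV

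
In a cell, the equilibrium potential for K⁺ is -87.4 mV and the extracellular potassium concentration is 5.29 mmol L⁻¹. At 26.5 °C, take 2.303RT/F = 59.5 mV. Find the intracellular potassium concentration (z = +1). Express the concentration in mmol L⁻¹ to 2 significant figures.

Nernst: E = (59.5/1) · log₁₀([out]/[in]), so log₁₀([out]/[in]) = -87.4 × 1 / 59.5 = -1.4689.
[out]/[in] = 10^(-1.4689) = 0.03397.
[in] = 5.29 / 0.03397 = 155.7 mmol L⁻¹.

160 mmol L⁻¹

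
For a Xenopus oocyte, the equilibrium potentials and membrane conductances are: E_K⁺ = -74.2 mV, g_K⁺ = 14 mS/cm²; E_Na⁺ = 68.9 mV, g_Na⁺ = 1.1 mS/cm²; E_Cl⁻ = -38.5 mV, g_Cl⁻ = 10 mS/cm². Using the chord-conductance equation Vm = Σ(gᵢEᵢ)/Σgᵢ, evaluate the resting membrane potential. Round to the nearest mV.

-54 mV

Σ gᵢEᵢ = 14·(-74.2) + 1.1·(68.9) + 10·(-38.5) = -1348.01
Σ gᵢ = 14 + 1.1 + 10 = 25.1
Vm = -1348.01 / 25.1 = -53.71 mV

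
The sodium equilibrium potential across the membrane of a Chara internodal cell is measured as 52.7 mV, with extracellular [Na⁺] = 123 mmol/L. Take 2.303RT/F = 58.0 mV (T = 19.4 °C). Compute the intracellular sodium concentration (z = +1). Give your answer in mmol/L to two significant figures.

Nernst: E = (58.0/1) · log₁₀([out]/[in]), so log₁₀([out]/[in]) = 52.7 × 1 / 58.0 = 0.9086.
[out]/[in] = 10^(0.9086) = 8.103.
[in] = 123 / 8.103 = 15.18 mmol/L.

15 mmol/L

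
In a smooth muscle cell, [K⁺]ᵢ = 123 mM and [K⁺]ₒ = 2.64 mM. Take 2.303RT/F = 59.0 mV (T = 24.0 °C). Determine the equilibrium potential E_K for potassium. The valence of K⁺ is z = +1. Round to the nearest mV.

-98 mV

E = (59.0/z) · log₁₀([K⁺]_out/[K⁺]_in) with z = +1.
= (59.0/1) · log₁₀(2.64/123) = 59.00 · log₁₀(0.02146)
= 59.00 · (-1.6683) = -98.43 mV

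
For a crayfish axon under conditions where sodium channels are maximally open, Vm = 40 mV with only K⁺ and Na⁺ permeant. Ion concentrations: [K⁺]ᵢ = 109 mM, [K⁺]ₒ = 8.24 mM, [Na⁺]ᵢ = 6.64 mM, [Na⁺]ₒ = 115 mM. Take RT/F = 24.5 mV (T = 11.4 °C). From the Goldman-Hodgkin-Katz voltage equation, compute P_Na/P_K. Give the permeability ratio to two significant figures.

Let α = P_Na/P_K. GHK: Vm = 24.5·ln[(Kₒ + α·Naₒ)/(Kᵢ + α·Naᵢ)].
e^(Vm/24.5) = e^(40.0/24.5) = 5.1174
So 5.1174·(Kᵢ + α·Naᵢ) = Kₒ + α·Naₒ → α = (5.1174·109.0 − 8.24) / (115.0 − 5.1174·6.64)
α = (557.8 − 8.24) / (115.0 − 33.98) = 549.6/81.02 = 6.783

6.8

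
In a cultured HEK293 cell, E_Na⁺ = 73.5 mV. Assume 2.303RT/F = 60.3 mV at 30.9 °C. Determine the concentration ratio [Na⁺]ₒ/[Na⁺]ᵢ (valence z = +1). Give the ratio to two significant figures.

log₁₀([out]/[in]) = E·z/(60.3) = 73.5 × 1 / 60.3 = 1.2189
[out]/[in] = 10^(1.2189) = 16.55

17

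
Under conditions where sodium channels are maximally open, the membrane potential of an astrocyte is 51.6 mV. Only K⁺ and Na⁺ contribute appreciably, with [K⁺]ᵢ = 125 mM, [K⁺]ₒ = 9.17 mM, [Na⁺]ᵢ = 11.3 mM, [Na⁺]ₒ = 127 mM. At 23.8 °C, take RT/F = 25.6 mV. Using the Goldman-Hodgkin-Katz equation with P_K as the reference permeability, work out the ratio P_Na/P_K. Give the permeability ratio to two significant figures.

22

Let α = P_Na/P_K. GHK: Vm = 25.6·ln[(Kₒ + α·Naₒ)/(Kᵢ + α·Naᵢ)].
e^(Vm/25.6) = e^(51.6/25.6) = 7.5054
So 7.5054·(Kᵢ + α·Naᵢ) = Kₒ + α·Naₒ → α = (7.5054·125.0 − 9.17) / (127.0 − 7.5054·11.3)
α = (938.2 − 9.17) / (127.0 − 84.81) = 929/42.19 = 22.02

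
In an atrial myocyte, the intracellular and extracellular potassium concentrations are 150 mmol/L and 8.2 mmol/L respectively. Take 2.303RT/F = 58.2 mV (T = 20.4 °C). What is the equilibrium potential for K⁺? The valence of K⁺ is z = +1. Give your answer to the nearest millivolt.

E = (58.2/z) · log₁₀([K⁺]_out/[K⁺]_in) with z = +1.
= (58.2/1) · log₁₀(8.2/150) = 58.20 · log₁₀(0.05467)
= 58.20 · (-1.2623) = -73.46 mV

-73 mV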